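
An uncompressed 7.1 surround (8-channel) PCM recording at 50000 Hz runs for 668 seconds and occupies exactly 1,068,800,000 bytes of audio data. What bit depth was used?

32 bits

Bytes per sample = 1,068,800,000 / (50,000 × 668 × 8) = 1,068,800,000 / 267,200,000 = 4.
Bit depth = 4 × 8 = 32 bits.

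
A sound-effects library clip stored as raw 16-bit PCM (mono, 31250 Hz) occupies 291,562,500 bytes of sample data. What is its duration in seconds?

Byte rate = 31,250 × 2 × 1 = 62,500 bytes/s.
Duration = 291,562,500 / 62,500 = 4,665 s.

4,665 seconds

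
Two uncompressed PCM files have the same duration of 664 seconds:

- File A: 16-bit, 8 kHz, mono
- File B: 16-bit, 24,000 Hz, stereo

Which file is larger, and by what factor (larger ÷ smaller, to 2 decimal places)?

File A: 8,000 × 2 × 1 = 16,000 bytes/s.
File B: 24,000 × 2 × 2 = 96,000 bytes/s.
File B is larger; ratio = 63,744,000 / 10,624,000 = 6.00.

File B, by a factor of 6.00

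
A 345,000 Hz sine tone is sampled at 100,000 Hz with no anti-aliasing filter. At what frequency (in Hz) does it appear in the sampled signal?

Nyquist = 100,000/2 = 50,000 Hz; 345,000 Hz exceeds it.
Alias = |345,000 − 3×100,000| = |345,000 − 300,000| = 45,000 Hz.

45,000 Hz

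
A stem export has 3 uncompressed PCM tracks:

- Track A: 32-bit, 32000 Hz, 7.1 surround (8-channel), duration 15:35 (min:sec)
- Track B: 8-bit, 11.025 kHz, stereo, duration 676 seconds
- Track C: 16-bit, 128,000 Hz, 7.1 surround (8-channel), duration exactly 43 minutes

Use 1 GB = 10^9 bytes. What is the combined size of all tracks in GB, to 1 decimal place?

Track A: 15:35 (min:sec) = 935 s; 32,000 × 935 × 4 × 8 = 957,440,000 bytes.
Track B: 11,025 × 676 × 1 × 2 = 14,905,800 bytes.
Track C: exactly 43 minutes = 2,580 s; 128,000 × 2,580 × 2 × 8 = 5,283,840,000 bytes.
Total = 6,256,185,800 bytes = 6.3 GB.

6.3 GB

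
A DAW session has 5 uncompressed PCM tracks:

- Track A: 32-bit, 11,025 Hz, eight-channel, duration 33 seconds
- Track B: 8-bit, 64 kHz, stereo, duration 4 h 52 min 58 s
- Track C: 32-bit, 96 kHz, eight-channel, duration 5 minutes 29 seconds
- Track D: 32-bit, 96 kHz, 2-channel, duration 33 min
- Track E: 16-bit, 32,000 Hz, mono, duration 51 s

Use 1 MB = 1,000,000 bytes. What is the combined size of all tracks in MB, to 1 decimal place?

4796.2 MB

Track A: 11,025 × 33 × 4 × 8 = 11,642,400 bytes.
Track B: 4 h 52 min 58 s = 17,578 s; 64,000 × 17,578 × 1 × 2 = 2,249,984,000 bytes.
Track C: 5 minutes 29 seconds = 329 s; 96,000 × 329 × 4 × 8 = 1,010,688,000 bytes.
Track D: 33 min = 1,980 s; 96,000 × 1,980 × 4 × 2 = 1,520,640,000 bytes.
Track E: 32,000 × 51 × 2 × 1 = 3,264,000 bytes.
Total = 4,796,218,400 bytes = 4796.2 MB.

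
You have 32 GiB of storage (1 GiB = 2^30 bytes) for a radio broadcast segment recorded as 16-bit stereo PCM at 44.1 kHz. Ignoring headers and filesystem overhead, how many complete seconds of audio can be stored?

194,783 seconds

Uncompressed byte rate = 44,100 × 2 × 2 = 176,400 bytes/s.
Capacity = 32 × 1,073,741,824 = 34,359,738,368 bytes.
34,359,738,368 / 176,400 ≈ 194783.1 s → 194,783 seconds.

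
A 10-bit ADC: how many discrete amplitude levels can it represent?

2^10 = 1,024.

1,024 levels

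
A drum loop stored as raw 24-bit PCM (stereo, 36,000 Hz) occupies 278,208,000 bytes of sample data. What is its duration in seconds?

Byte rate = 36,000 × 3 × 2 = 216,000 bytes/s.
Duration = 278,208,000 / 216,000 = 1,288 s.

1,288 seconds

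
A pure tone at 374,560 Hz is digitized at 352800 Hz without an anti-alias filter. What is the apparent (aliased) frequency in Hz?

21,760 Hz

Nyquist = 352,800/2 = 176,400 Hz; 374,560 Hz exceeds it.
Alias = |374,560 − 1×352,800| = |374,560 − 352,800| = 21,760 Hz.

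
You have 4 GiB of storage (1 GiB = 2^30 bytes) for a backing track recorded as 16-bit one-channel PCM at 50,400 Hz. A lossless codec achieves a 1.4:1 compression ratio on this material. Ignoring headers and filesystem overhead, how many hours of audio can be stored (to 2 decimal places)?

16.57 hours

Uncompressed byte rate = 50,400 × 2 × 1 = 100,800 bytes/s.
After 1.4:1 compression, effective rate ≈ 72000 bytes/s.
Capacity = 4 × 1,073,741,824 = 4,294,967,296 bytes.
4,294,967,296 / effective rate ≈ 59652.32 s → 16.57 hours.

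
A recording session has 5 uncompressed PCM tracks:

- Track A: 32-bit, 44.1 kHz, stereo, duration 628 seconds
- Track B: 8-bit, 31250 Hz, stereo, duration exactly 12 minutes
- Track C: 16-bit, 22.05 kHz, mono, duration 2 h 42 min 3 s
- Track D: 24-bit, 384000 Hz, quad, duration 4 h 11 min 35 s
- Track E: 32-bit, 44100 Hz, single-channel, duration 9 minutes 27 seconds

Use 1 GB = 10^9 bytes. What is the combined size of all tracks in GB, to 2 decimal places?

Track A: 44,100 × 628 × 4 × 2 = 221,558,400 bytes.
Track B: exactly 12 minutes = 720 s; 31,250 × 720 × 1 × 2 = 45,000,000 bytes.
Track C: 2 h 42 min 3 s = 9,723 s; 22,050 × 9,723 × 2 × 1 = 428,784,300 bytes.
Track D: 4 h 11 min 35 s = 15,095 s; 384,000 × 15,095 × 3 × 4 = 69,557,760,000 bytes.
Track E: 9 minutes 27 seconds = 567 s; 44,100 × 567 × 4 × 1 = 100,018,800 bytes.
Total = 70,353,121,500 bytes = 70.35 GB.

70.35 GB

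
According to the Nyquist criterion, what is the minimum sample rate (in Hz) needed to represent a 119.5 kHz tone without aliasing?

239,000 Hz

Minimum sample rate = 2 × 119,500 Hz = 239,000 Hz.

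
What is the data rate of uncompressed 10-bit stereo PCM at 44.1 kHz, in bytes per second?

Bit rate = 44,100 × 10 × 2 = 882,000 bits/s.
882,000 / 8 = 110,250 bytes/s.

110,250 bytes/s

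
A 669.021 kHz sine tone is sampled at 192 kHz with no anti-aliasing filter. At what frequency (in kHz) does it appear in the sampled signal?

Nyquist = 192,000/2 = 96,000 Hz; 669,021 Hz exceeds it.
Alias = |669,021 − 3×192,000| = |669,021 − 576,000| = 93,021 Hz = 93.021 kHz.

93.021 kHz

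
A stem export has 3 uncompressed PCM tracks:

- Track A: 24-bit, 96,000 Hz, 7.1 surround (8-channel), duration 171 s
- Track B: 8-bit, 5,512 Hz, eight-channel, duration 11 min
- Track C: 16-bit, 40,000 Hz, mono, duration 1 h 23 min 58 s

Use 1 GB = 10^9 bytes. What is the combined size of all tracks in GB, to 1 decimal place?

Track A: 96,000 × 171 × 3 × 8 = 393,984,000 bytes.
Track B: 11 min = 660 s; 5,512 × 660 × 1 × 8 = 29,103,360 bytes.
Track C: 1 h 23 min 58 s = 5,038 s; 40,000 × 5,038 × 2 × 1 = 403,040,000 bytes.
Total = 826,127,360 bytes = 0.8 GB.

0.8 GB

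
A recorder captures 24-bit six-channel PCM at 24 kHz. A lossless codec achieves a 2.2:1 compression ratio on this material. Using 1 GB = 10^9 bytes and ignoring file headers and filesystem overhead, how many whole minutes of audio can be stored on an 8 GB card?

679 minutes

Uncompressed byte rate = 24,000 × 3 × 6 = 432,000 bytes/s.
After 2.2:1 compression, effective rate ≈ 196363.64 bytes/s.
Capacity = 8 × 1,000,000,000 = 8,000,000,000 bytes.
8,000,000,000 / effective rate ≈ 40740.74 s → 679 minutes.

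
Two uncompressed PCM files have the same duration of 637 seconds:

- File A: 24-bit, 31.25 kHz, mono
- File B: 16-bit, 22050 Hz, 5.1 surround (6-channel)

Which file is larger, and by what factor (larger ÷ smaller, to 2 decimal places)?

File A: 31,250 × 3 × 1 = 93,750 bytes/s.
File B: 22,050 × 2 × 6 = 264,600 bytes/s.
File B is larger; ratio = 168,550,200 / 59,718,750 = 2.82.

File B, by a factor of 2.82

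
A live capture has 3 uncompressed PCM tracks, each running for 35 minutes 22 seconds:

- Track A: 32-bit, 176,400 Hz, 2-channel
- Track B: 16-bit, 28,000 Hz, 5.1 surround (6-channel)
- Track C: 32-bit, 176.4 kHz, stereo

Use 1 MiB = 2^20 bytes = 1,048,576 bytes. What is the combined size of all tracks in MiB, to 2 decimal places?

6391.64 MiB

35 minutes 22 seconds = 2,122 s.
Track A: 176,400 × 2,122 × 4 × 2 = 2,994,566,400 bytes.
Track B: 28,000 × 2,122 × 2 × 6 = 712,992,000 bytes.
Track C: 176,400 × 2,122 × 4 × 2 = 2,994,566,400 bytes.
Total = 6,702,124,800 bytes = 6391.64 MiB.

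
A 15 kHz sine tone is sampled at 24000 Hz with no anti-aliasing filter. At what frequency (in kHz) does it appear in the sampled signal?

Nyquist = 24,000/2 = 12,000 Hz; 15,000 Hz exceeds it.
Alias = |15,000 − 1×24,000| = |15,000 − 24,000| = 9,000 Hz = 9 kHz.

9 kHz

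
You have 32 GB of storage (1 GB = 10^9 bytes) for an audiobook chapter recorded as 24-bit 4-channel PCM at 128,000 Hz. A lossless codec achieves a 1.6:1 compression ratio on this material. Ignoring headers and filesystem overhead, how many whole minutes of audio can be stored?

Uncompressed byte rate = 128,000 × 3 × 4 = 1,536,000 bytes/s.
After 1.6:1 compression, effective rate ≈ 960000 bytes/s.
Capacity = 32 × 1,000,000,000 = 32,000,000,000 bytes.
32,000,000,000 / effective rate ≈ 33333.33 s → 555 minutes.

555 minutes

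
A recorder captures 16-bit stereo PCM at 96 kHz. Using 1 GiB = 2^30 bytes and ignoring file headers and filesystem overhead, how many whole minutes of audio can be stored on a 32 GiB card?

1,491 minutes

Uncompressed byte rate = 96,000 × 2 × 2 = 384,000 bytes/s.
Capacity = 32 × 1,073,741,824 = 34,359,738,368 bytes.
34,359,738,368 / 384,000 ≈ 89478.49 s → 1,491 minutes.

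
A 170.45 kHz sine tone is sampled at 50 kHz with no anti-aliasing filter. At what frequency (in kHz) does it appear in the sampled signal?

20.45 kHz

Nyquist = 50,000/2 = 25,000 Hz; 170,450 Hz exceeds it.
Alias = |170,450 − 3×50,000| = |170,450 − 150,000| = 20,450 Hz = 20.45 kHz.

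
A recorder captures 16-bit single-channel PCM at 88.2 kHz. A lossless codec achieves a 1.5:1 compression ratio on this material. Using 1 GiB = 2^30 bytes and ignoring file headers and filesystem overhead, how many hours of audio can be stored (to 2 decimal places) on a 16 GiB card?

Uncompressed byte rate = 88,200 × 2 × 1 = 176,400 bytes/s.
After 1.5:1 compression, effective rate ≈ 117600 bytes/s.
Capacity = 16 × 1,073,741,824 = 17,179,869,184 bytes.
17,179,869,184 / effective rate ≈ 146087.32 s → 40.58 hours.

40.58 hours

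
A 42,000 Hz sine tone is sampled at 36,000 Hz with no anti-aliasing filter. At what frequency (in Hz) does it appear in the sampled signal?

6,000 Hz

Nyquist = 36,000/2 = 18,000 Hz; 42,000 Hz exceeds it.
Alias = |42,000 − 1×36,000| = |42,000 − 36,000| = 6,000 Hz.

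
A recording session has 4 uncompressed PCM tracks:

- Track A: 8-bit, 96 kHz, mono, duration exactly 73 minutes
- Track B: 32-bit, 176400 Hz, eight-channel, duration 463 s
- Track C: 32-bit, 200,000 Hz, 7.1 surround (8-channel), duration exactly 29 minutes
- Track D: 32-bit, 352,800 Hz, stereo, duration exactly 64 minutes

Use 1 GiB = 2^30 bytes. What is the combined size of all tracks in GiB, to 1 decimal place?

Track A: exactly 73 minutes = 4,380 s; 96,000 × 4,380 × 1 × 1 = 420,480,000 bytes.
Track B: 176,400 × 463 × 4 × 8 = 2,613,542,400 bytes.
Track C: exactly 29 minutes = 1,740 s; 200,000 × 1,740 × 4 × 8 = 11,136,000,000 bytes.
Track D: exactly 64 minutes = 3,840 s; 352,800 × 3,840 × 4 × 2 = 10,838,016,000 bytes.
Total = 25,008,038,400 bytes = 23.3 GiB.

23.3 GiB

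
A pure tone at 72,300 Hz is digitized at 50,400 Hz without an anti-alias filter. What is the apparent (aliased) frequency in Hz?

Nyquist = 50,400/2 = 25,200 Hz; 72,300 Hz exceeds it.
Alias = |72,300 − 1×50,400| = |72,300 − 50,400| = 21,900 Hz.

21,900 Hz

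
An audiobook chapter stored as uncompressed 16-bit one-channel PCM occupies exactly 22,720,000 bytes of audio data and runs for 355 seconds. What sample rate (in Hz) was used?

32,000 Hz

Bytes = sample_rate × seconds × bytes_per_sample × channels.
sample_rate = 22,720,000 / (355 × 2 × 1) = 22,720,000 / 710 = 32,000 Hz.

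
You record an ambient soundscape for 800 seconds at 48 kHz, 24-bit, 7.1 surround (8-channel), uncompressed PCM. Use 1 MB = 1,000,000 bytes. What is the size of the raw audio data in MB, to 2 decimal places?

921.60 MB

Bytes = 48,000 samples/s × 800 s × 3 bytes/sample × 8 ch = 921,600,000 bytes.
921,600,000 / 1,000,000 = 921.60 MB.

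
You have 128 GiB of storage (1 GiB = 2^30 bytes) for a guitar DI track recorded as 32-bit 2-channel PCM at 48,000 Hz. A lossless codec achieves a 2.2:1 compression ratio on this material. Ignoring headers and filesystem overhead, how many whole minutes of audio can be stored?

Uncompressed byte rate = 48,000 × 4 × 2 = 384,000 bytes/s.
After 2.2:1 compression, effective rate ≈ 174545.45 bytes/s.
Capacity = 128 × 1,073,741,824 = 137,438,953,472 bytes.
137,438,953,472 / effective rate ≈ 787410.67 s → 13,123 minutes.

13,123 minutes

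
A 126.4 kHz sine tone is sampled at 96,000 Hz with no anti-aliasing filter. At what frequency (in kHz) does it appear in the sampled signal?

30.4 kHz

Nyquist = 96,000/2 = 48,000 Hz; 126,400 Hz exceeds it.
Alias = |126,400 − 1×96,000| = |126,400 − 96,000| = 30,400 Hz = 30.4 kHz.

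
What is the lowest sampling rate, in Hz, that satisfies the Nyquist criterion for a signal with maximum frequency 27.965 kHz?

55,930 Hz

Minimum sample rate = 2 × 27,965 Hz = 55,930 Hz.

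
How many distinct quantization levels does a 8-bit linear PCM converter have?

256 levels

2^8 = 256.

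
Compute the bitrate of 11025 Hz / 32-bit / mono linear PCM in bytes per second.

44,100 bytes/s

Bit rate = 11,025 × 32 × 1 = 352,800 bits/s.
352,800 / 8 = 44,100 bytes/s.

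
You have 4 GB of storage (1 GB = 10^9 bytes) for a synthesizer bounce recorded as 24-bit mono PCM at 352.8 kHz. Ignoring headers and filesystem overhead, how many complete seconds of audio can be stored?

3,779 seconds

Uncompressed byte rate = 352,800 × 3 × 1 = 1,058,400 bytes/s.
Capacity = 4 × 1,000,000,000 = 4,000,000,000 bytes.
4,000,000,000 / 1,058,400 ≈ 3779.29 s → 3,779 seconds.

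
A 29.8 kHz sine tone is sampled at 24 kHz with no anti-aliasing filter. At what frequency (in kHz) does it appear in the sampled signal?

Nyquist = 24,000/2 = 12,000 Hz; 29,800 Hz exceeds it.
Alias = |29,800 − 1×24,000| = |29,800 − 24,000| = 5,800 Hz = 5.8 kHz.

5.8 kHz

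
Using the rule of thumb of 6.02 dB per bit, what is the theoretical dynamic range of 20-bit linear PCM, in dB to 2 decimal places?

120.40 dB

20 × 6.02 = 120.40 dB.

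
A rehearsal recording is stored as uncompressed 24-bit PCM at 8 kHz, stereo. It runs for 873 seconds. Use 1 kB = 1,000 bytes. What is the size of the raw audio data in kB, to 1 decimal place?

41904.0 kB

Bytes = 8,000 samples/s × 873 s × 3 bytes/sample × 2 ch = 41,904,000 bytes.
41,904,000 / 1,000 = 41904.0 kB.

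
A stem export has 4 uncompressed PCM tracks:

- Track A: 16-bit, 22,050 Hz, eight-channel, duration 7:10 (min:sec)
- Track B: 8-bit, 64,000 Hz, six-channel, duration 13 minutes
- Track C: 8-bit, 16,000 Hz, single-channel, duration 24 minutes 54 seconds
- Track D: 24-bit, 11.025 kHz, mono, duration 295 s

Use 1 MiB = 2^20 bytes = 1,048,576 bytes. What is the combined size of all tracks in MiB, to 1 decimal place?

Track A: 7:10 (min:sec) = 430 s; 22,050 × 430 × 2 × 8 = 151,704,000 bytes.
Track B: 13 minutes = 780 s; 64,000 × 780 × 1 × 6 = 299,520,000 bytes.
Track C: 24 minutes 54 seconds = 1,494 s; 16,000 × 1,494 × 1 × 1 = 23,904,000 bytes.
Track D: 11,025 × 295 × 3 × 1 = 9,757,125 bytes.
Total = 484,885,125 bytes = 462.4 MiB.

462.4 MiB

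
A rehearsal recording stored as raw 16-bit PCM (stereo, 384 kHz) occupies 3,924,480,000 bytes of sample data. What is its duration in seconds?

2,555 seconds

Byte rate = 384,000 × 2 × 2 = 1,536,000 bytes/s.
Duration = 3,924,480,000 / 1,536,000 = 2,555 s.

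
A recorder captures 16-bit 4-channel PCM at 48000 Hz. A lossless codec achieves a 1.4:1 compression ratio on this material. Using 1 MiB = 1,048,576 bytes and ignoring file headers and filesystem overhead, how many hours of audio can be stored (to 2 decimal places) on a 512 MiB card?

Uncompressed byte rate = 48,000 × 2 × 4 = 384,000 bytes/s.
After 1.4:1 compression, effective rate ≈ 274285.71 bytes/s.
Capacity = 512 × 1,048,576 = 536,870,912 bytes.
536,870,912 / effective rate ≈ 1957.34 s → 0.54 hours.

0.54 hours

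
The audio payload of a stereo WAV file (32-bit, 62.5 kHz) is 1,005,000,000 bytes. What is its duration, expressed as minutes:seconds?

Byte rate = 62,500 × 4 × 2 = 500,000 bytes/s.
Duration = 1,005,000,000 / 500,000 = 2,010 s.
2,010 s = 33:30.

33:30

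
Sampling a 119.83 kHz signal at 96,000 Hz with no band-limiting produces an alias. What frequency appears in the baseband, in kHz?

Nyquist = 96,000/2 = 48,000 Hz; 119,830 Hz exceeds it.
Alias = |119,830 − 1×96,000| = |119,830 − 96,000| = 23,830 Hz = 23.83 kHz.

23.83 kHz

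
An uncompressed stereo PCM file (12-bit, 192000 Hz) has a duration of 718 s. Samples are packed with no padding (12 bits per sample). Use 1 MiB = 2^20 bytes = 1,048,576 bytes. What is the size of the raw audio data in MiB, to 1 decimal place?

394.4 MiB

Bits = 192,000 × 718 × 12 × 2 = 3,308,544,000 bits = 413,568,000 bytes.
413,568,000 / 1,048,576 = 394.4 MiB.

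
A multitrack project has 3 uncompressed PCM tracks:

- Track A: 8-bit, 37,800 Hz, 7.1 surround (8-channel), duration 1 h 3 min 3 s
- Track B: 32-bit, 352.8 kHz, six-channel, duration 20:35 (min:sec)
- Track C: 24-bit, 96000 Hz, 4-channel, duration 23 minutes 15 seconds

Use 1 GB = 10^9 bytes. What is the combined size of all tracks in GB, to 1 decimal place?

Track A: 1 h 3 min 3 s = 3,783 s; 37,800 × 3,783 × 1 × 8 = 1,143,979,200 bytes.
Track B: 20:35 (min:sec) = 1,235 s; 352,800 × 1,235 × 4 × 6 = 10,456,992,000 bytes.
Track C: 23 minutes 15 seconds = 1,395 s; 96,000 × 1,395 × 3 × 4 = 1,607,040,000 bytes.
Total = 13,208,011,200 bytes = 13.2 GB.

13.2 GB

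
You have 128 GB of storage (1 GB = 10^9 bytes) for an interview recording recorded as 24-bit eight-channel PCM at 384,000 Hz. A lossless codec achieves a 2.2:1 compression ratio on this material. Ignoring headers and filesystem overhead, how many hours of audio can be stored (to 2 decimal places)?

8.49 hours

Uncompressed byte rate = 384,000 × 3 × 8 = 9,216,000 bytes/s.
After 2.2:1 compression, effective rate ≈ 4189090.91 bytes/s.
Capacity = 128 × 1,000,000,000 = 128,000,000,000 bytes.
128,000,000,000 / effective rate ≈ 30555.56 s → 8.49 hours.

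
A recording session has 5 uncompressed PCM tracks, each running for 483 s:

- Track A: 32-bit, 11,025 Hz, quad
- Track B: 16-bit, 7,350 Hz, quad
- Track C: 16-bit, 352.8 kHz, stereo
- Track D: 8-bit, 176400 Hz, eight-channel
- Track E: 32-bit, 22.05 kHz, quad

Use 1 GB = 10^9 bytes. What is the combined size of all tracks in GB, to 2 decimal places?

Track A: 11,025 × 483 × 4 × 4 = 85,201,200 bytes.
Track B: 7,350 × 483 × 2 × 4 = 28,400,400 bytes.
Track C: 352,800 × 483 × 2 × 2 = 681,609,600 bytes.
Track D: 176,400 × 483 × 1 × 8 = 681,609,600 bytes.
Track E: 22,050 × 483 × 4 × 4 = 170,402,400 bytes.
Total = 1,647,223,200 bytes = 1.65 GB.

1.65 GB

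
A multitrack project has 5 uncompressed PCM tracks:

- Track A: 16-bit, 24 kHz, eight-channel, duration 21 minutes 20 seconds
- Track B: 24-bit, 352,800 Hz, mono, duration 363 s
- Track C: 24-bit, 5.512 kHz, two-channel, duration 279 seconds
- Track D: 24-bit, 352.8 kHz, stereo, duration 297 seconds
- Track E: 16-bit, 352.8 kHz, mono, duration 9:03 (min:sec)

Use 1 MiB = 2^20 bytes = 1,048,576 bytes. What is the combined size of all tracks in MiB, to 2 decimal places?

Track A: 21 minutes 20 seconds = 1,280 s; 24,000 × 1,280 × 2 × 8 = 491,520,000 bytes.
Track B: 352,800 × 363 × 3 × 1 = 384,199,200 bytes.
Track C: 5,512 × 279 × 3 × 2 = 9,227,088 bytes.
Track D: 352,800 × 297 × 3 × 2 = 628,689,600 bytes.
Track E: 9:03 (min:sec) = 543 s; 352,800 × 543 × 2 × 1 = 383,140,800 bytes.
Total = 1,896,776,688 bytes = 1808.91 MiB.

1808.91 MiB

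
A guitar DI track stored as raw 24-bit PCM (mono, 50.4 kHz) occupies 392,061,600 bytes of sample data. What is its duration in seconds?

2,593 seconds

Byte rate = 50,400 × 3 × 1 = 151,200 bytes/s.
Duration = 392,061,600 / 151,200 = 2,593 s.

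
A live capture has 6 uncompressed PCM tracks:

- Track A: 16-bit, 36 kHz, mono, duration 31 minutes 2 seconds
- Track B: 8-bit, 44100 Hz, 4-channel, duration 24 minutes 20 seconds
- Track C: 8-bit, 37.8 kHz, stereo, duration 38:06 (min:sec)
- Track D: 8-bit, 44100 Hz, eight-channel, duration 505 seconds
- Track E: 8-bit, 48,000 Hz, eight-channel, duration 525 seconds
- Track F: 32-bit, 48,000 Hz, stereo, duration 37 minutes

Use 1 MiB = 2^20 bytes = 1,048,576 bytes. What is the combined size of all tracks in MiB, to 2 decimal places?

1713.44 MiB

Track A: 31 minutes 2 seconds = 1,862 s; 36,000 × 1,862 × 2 × 1 = 134,064,000 bytes.
Track B: 24 minutes 20 seconds = 1,460 s; 44,100 × 1,460 × 1 × 4 = 257,544,000 bytes.
Track C: 38:06 (min:sec) = 2,286 s; 37,800 × 2,286 × 1 × 2 = 172,821,600 bytes.
Track D: 44,100 × 505 × 1 × 8 = 178,164,000 bytes.
Track E: 48,000 × 525 × 1 × 8 = 201,600,000 bytes.
Track F: 37 minutes = 2,220 s; 48,000 × 2,220 × 4 × 2 = 852,480,000 bytes.
Total = 1,796,673,600 bytes = 1713.44 MiB.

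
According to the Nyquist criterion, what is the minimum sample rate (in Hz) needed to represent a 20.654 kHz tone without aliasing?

Minimum sample rate = 2 × 20,654 Hz = 41,308 Hz.

41,308 Hz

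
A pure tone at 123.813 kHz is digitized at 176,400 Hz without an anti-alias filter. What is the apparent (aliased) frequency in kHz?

Nyquist = 176,400/2 = 88,200 Hz; 123,813 Hz exceeds it.
Alias = |123,813 − 1×176,400| = |123,813 − 176,400| = 52,587 Hz = 52.587 kHz.

52.587 kHz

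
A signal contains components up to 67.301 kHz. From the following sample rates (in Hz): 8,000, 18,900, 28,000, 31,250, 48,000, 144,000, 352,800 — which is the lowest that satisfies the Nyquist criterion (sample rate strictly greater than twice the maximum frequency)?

144,000 Hz

Need sample rate > 2 × 67,301 = 134,602 Hz.
Lowest listed rate above 134,602 Hz is 144,000 Hz.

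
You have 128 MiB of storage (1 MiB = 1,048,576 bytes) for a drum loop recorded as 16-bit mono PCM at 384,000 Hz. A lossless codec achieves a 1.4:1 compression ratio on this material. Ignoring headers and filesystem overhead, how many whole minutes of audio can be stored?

4 minutes

Uncompressed byte rate = 384,000 × 2 × 1 = 768,000 bytes/s.
After 1.4:1 compression, effective rate ≈ 548571.43 bytes/s.
Capacity = 128 × 1,048,576 = 134,217,728 bytes.
134,217,728 / effective rate ≈ 244.67 s → 4 minutes.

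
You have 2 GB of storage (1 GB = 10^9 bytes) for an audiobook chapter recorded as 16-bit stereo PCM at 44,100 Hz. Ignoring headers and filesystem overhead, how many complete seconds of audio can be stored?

Uncompressed byte rate = 44,100 × 2 × 2 = 176,400 bytes/s.
Capacity = 2 × 1,000,000,000 = 2,000,000,000 bytes.
2,000,000,000 / 176,400 ≈ 11337.87 s → 11,337 seconds.

11,337 seconds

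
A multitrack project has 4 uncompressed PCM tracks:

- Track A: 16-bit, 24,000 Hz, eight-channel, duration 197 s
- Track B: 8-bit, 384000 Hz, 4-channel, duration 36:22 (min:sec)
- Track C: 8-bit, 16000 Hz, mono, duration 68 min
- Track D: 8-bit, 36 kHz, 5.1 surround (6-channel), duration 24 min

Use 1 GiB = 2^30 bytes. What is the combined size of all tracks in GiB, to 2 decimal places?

3.54 GiB

Track A: 24,000 × 197 × 2 × 8 = 75,648,000 bytes.
Track B: 36:22 (min:sec) = 2,182 s; 384,000 × 2,182 × 1 × 4 = 3,351,552,000 bytes.
Track C: 68 min = 4,080 s; 16,000 × 4,080 × 1 × 1 = 65,280,000 bytes.
Track D: 24 min = 1,440 s; 36,000 × 1,440 × 1 × 6 = 311,040,000 bytes.
Total = 3,803,520,000 bytes = 3.54 GiB.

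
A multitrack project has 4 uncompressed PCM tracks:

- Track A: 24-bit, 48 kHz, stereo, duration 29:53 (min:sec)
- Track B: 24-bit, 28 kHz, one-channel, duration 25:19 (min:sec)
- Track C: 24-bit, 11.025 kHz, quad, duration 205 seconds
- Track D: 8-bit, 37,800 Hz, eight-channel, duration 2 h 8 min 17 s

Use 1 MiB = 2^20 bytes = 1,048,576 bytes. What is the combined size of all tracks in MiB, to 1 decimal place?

Track A: 29:53 (min:sec) = 1,793 s; 48,000 × 1,793 × 3 × 2 = 516,384,000 bytes.
Track B: 25:19 (min:sec) = 1,519 s; 28,000 × 1,519 × 3 × 1 = 127,596,000 bytes.
Track C: 11,025 × 205 × 3 × 4 = 27,121,500 bytes.
Track D: 2 h 8 min 17 s = 7,697 s; 37,800 × 7,697 × 1 × 8 = 2,327,572,800 bytes.
Total = 2,998,674,300 bytes = 2859.8 MiB.

2859.8 MiB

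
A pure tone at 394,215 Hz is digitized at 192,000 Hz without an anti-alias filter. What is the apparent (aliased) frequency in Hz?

10,215 Hz

Nyquist = 192,000/2 = 96,000 Hz; 394,215 Hz exceeds it.
Alias = |394,215 − 2×192,000| = |394,215 − 384,000| = 10,215 Hz.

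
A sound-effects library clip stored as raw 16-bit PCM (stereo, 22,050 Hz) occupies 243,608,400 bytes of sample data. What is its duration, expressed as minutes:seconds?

46:02

Byte rate = 22,050 × 2 × 2 = 88,200 bytes/s.
Duration = 243,608,400 / 88,200 = 2,762 s.
2,762 s = 46:02.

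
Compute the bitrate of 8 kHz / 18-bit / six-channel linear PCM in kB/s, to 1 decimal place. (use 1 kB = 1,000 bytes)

Bit rate = 8,000 × 18 × 6 = 864,000 bits/s.
864,000 / 8 = 108,000 B/s = 108.0 kB/s.

108.0 kB/s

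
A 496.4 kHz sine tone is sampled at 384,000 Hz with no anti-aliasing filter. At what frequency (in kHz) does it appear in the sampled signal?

Nyquist = 384,000/2 = 192,000 Hz; 496,400 Hz exceeds it.
Alias = |496,400 − 1×384,000| = |496,400 − 384,000| = 112,400 Hz = 112.4 kHz.

112.4 kHz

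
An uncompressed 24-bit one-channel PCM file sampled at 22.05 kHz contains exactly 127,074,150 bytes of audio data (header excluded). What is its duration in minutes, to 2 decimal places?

32.02 minutes

Byte rate = 22,050 × 3 × 1 = 66,150 bytes/s.
Duration = 127,074,150 / 66,150 = 1,921 s.
1,921 s / 60 = 32.02 minutes.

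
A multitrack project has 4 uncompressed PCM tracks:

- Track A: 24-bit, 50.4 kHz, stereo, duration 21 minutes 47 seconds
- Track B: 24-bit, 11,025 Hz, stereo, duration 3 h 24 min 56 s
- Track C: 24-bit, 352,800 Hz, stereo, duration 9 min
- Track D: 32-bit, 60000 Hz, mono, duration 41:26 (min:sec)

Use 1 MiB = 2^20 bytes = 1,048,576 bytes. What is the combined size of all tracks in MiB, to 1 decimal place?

Track A: 21 minutes 47 seconds = 1,307 s; 50,400 × 1,307 × 3 × 2 = 395,236,800 bytes.
Track B: 3 h 24 min 56 s = 12,296 s; 11,025 × 12,296 × 3 × 2 = 813,380,400 bytes.
Track C: 9 min = 540 s; 352,800 × 540 × 3 × 2 = 1,143,072,000 bytes.
Track D: 41:26 (min:sec) = 2,486 s; 60,000 × 2,486 × 4 × 1 = 596,640,000 bytes.
Total = 2,948,329,200 bytes = 2811.7 MiB.

2811.7 MiB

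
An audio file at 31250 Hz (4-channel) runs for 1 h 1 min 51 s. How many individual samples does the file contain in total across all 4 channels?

463,875,000 samples

1 h 1 min 51 s = 3,711 s.
31,250 × 3,711 s × 4 ch = 463,875,000 samples.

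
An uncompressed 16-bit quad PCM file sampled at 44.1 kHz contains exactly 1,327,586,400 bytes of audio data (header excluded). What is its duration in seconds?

Byte rate = 44,100 × 2 × 4 = 352,800 bytes/s.
Duration = 1,327,586,400 / 352,800 = 3,763 s.

3,763 seconds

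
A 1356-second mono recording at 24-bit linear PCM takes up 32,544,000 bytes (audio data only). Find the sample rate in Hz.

8,000 Hz

Bytes = sample_rate × seconds × bytes_per_sample × channels.
sample_rate = 32,544,000 / (1,356 × 3 × 1) = 32,544,000 / 4,068 = 8,000 Hz.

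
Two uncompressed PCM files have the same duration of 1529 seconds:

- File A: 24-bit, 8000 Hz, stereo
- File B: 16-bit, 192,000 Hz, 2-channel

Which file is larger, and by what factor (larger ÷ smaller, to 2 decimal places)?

File B, by a factor of 16.00

File A: 8,000 × 3 × 2 = 48,000 bytes/s.
File B: 192,000 × 2 × 2 = 768,000 bytes/s.
File B is larger; ratio = 1,174,272,000 / 73,392,000 = 16.00.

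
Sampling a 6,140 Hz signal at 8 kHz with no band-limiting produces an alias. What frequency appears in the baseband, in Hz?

Nyquist = 8,000/2 = 4,000 Hz; 6,140 Hz exceeds it.
Alias = |6,140 − 1×8,000| = |6,140 − 8,000| = 1,860 Hz.

1,860 Hz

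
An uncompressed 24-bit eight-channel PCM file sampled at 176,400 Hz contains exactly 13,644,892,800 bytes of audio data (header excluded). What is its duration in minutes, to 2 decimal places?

Byte rate = 176,400 × 3 × 8 = 4,233,600 bytes/s.
Duration = 13,644,892,800 / 4,233,600 = 3,223 s.
3,223 s / 60 = 53.72 minutes.

53.72 minutes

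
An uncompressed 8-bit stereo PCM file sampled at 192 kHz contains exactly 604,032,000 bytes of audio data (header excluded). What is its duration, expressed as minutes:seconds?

26:13

Byte rate = 192,000 × 1 × 2 = 384,000 bytes/s.
Duration = 604,032,000 / 384,000 = 1,573 s.
1,573 s = 26:13.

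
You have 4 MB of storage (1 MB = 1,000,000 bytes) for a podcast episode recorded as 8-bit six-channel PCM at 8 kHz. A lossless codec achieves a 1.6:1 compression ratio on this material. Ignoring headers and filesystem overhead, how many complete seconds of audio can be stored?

133 seconds

Uncompressed byte rate = 8,000 × 1 × 6 = 48,000 bytes/s.
After 1.6:1 compression, effective rate ≈ 30000 bytes/s.
Capacity = 4 × 1,000,000 = 4,000,000 bytes.
4,000,000 / effective rate ≈ 133.33 s → 133 seconds.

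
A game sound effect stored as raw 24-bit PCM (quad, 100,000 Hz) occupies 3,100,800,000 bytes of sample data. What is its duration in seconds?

Byte rate = 100,000 × 3 × 4 = 1,200,000 bytes/s.
Duration = 3,100,800,000 / 1,200,000 = 2,584 s.

2,584 seconds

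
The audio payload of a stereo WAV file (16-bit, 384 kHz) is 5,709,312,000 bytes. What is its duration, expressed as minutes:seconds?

Byte rate = 384,000 × 2 × 2 = 1,536,000 bytes/s.
Duration = 5,709,312,000 / 1,536,000 = 3,717 s.
3,717 s = 61:57.

61:57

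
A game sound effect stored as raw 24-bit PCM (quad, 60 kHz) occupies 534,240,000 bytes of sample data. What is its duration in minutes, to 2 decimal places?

12.37 minutes

Byte rate = 60,000 × 3 × 4 = 720,000 bytes/s.
Duration = 534,240,000 / 720,000 = 742 s.
742 s / 60 = 12.37 minutes.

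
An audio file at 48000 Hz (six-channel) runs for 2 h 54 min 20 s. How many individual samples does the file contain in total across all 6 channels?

2 h 54 min 20 s = 10,460 s.
48,000 × 10,460 s × 6 ch = 3,012,480,000 samples.

3,012,480,000 samples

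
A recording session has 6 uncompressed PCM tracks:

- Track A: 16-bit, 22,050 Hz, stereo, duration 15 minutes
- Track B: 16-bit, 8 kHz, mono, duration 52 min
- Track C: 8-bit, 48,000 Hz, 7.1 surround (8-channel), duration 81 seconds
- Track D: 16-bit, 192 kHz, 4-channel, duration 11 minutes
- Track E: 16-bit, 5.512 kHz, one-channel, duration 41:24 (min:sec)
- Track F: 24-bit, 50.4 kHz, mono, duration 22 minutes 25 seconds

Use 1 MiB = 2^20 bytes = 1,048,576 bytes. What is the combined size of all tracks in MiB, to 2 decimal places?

1339.83 MiB

Track A: 15 minutes = 900 s; 22,050 × 900 × 2 × 2 = 79,380,000 bytes.
Track B: 52 min = 3,120 s; 8,000 × 3,120 × 2 × 1 = 49,920,000 bytes.
Track C: 48,000 × 81 × 1 × 8 = 31,104,000 bytes.
Track D: 11 minutes = 660 s; 192,000 × 660 × 2 × 4 = 1,013,760,000 bytes.
Track E: 41:24 (min:sec) = 2,484 s; 5,512 × 2,484 × 2 × 1 = 27,383,616 bytes.
Track F: 22 minutes 25 seconds = 1,345 s; 50,400 × 1,345 × 3 × 1 = 203,364,000 bytes.
Total = 1,404,911,616 bytes = 1339.83 MiB.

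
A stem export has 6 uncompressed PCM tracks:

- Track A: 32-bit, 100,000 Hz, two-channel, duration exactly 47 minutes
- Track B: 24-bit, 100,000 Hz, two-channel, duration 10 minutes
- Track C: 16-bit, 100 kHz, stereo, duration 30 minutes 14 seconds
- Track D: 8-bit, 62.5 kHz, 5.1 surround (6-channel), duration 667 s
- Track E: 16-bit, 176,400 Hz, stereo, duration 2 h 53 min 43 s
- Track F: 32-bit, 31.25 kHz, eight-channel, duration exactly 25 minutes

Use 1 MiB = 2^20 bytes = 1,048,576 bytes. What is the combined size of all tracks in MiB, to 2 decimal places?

Track A: exactly 47 minutes = 2,820 s; 100,000 × 2,820 × 4 × 2 = 2,256,000,000 bytes.
Track B: 10 minutes = 600 s; 100,000 × 600 × 3 × 2 = 360,000,000 bytes.
Track C: 30 minutes 14 seconds = 1,814 s; 100,000 × 1,814 × 2 × 2 = 725,600,000 bytes.
Track D: 62,500 × 667 × 1 × 6 = 250,125,000 bytes.
Track E: 2 h 53 min 43 s = 10,423 s; 176,400 × 10,423 × 2 × 2 = 7,354,468,800 bytes.
Track F: exactly 25 minutes = 1,500 s; 31,250 × 1,500 × 4 × 8 = 1,500,000,000 bytes.
Total = 12,446,193,800 bytes = 11869.62 MiB.

11869.62 MiB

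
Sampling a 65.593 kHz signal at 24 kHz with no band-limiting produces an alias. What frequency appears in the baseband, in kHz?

Nyquist = 24,000/2 = 12,000 Hz; 65,593 Hz exceeds it.
Alias = |65,593 − 3×24,000| = |65,593 − 72,000| = 6,407 Hz = 6.407 kHz.

6.407 kHz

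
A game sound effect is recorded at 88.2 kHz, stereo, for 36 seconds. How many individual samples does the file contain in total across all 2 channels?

88,200 × 36 s × 2 ch = 6,350,400 samples.

6,350,400 samples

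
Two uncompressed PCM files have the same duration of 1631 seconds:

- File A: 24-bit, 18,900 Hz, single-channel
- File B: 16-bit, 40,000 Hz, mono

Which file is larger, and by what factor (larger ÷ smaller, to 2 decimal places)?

File A: 18,900 × 3 × 1 = 56,700 bytes/s.
File B: 40,000 × 2 × 1 = 80,000 bytes/s.
File B is larger; ratio = 130,480,000 / 92,477,700 = 1.41.

File B, by a factor of 1.41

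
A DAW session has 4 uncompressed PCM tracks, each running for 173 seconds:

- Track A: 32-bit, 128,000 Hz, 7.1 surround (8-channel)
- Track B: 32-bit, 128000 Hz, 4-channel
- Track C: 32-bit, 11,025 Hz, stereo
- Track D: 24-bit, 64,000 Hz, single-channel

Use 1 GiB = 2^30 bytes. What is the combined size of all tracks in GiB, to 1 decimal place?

Track A: 128,000 × 173 × 4 × 8 = 708,608,000 bytes.
Track B: 128,000 × 173 × 4 × 4 = 354,304,000 bytes.
Track C: 11,025 × 173 × 4 × 2 = 15,258,600 bytes.
Track D: 64,000 × 173 × 3 × 1 = 33,216,000 bytes.
Total = 1,111,386,600 bytes = 1.0 GiB.

1.0 GiB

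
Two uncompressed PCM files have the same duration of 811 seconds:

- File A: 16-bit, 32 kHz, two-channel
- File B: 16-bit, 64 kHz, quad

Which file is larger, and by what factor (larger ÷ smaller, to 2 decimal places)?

File A: 32,000 × 2 × 2 = 128,000 bytes/s.
File B: 64,000 × 2 × 4 = 512,000 bytes/s.
File B is larger; ratio = 415,232,000 / 103,808,000 = 4.00.

File B, by a factor of 4.00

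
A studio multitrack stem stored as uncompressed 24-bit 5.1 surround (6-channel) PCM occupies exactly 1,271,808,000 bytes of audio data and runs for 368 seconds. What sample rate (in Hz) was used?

192,000 Hz

Bytes = sample_rate × seconds × bytes_per_sample × channels.
sample_rate = 1,271,808,000 / (368 × 3 × 6) = 1,271,808,000 / 6,624 = 192,000 Hz.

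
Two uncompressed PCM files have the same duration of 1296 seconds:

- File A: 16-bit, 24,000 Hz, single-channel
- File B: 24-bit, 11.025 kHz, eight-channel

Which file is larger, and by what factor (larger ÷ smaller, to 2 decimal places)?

File B, by a factor of 5.51

File A: 24,000 × 2 × 1 = 48,000 bytes/s.
File B: 11,025 × 3 × 8 = 264,600 bytes/s.
File B is larger; ratio = 342,921,600 / 62,208,000 = 5.51.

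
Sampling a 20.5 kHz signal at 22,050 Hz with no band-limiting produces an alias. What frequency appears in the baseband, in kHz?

1.55 kHz

Nyquist = 22,050/2 = 11,025 Hz; 20,500 Hz exceeds it.
Alias = |20,500 − 1×22,050| = |20,500 − 22,050| = 1,550 Hz = 1.55 kHz.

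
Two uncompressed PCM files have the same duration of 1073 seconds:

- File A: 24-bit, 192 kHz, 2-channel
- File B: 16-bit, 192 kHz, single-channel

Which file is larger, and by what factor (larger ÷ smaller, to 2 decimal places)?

File A, by a factor of 3.00

File A: 192,000 × 3 × 2 = 1,152,000 bytes/s.
File B: 192,000 × 2 × 1 = 384,000 bytes/s.
File A is larger; ratio = 1,236,096,000 / 412,032,000 = 3.00.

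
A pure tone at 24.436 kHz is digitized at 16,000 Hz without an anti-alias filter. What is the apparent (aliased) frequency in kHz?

Nyquist = 16,000/2 = 8,000 Hz; 24,436 Hz exceeds it.
Alias = |24,436 − 2×16,000| = |24,436 − 32,000| = 7,564 Hz = 7.564 kHz.

7.564 kHz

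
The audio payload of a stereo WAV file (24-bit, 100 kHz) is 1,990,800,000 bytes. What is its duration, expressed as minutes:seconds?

Byte rate = 100,000 × 3 × 2 = 600,000 bytes/s.
Duration = 1,990,800,000 / 600,000 = 3,318 s.
3,318 s = 55:18.

55:18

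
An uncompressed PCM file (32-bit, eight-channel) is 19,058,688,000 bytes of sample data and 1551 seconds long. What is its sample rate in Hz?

384,000 Hz

Bytes = sample_rate × seconds × bytes_per_sample × channels.
sample_rate = 19,058,688,000 / (1,551 × 4 × 8) = 19,058,688,000 / 49,632 = 384,000 Hz.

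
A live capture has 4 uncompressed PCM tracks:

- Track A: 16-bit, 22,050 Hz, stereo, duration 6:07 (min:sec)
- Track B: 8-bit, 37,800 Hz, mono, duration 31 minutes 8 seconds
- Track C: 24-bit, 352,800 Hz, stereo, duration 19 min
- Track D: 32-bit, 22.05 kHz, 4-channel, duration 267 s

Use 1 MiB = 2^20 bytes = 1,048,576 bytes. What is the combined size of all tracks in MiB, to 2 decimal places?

Track A: 6:07 (min:sec) = 367 s; 22,050 × 367 × 2 × 2 = 32,369,400 bytes.
Track B: 31 minutes 8 seconds = 1,868 s; 37,800 × 1,868 × 1 × 1 = 70,610,400 bytes.
Track C: 19 min = 1,140 s; 352,800 × 1,140 × 3 × 2 = 2,413,152,000 bytes.
Track D: 22,050 × 267 × 4 × 4 = 94,197,600 bytes.
Total = 2,610,329,400 bytes = 2489.40 MiB.

2489.40 MiB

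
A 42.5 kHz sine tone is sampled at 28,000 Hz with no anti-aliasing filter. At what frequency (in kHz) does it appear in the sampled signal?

Nyquist = 28,000/2 = 14,000 Hz; 42,500 Hz exceeds it.
Alias = |42,500 − 2×28,000| = |42,500 − 56,000| = 13,500 Hz = 13.5 kHz.

13.5 kHz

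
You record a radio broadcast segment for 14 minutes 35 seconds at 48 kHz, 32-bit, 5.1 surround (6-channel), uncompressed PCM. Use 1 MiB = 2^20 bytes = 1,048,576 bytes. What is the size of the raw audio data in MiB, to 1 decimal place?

961.3 MiB

Duration = 14 minutes 35 seconds = 875 s.
Bytes = 48,000 samples/s × 875 s × 4 bytes/sample × 6 ch = 1,008,000,000 bytes.
1,008,000,000 / 1,048,576 = 961.3 MiB.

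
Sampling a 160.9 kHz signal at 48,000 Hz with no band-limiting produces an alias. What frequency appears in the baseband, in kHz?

Nyquist = 48,000/2 = 24,000 Hz; 160,900 Hz exceeds it.
Alias = |160,900 − 3×48,000| = |160,900 − 144,000| = 16,900 Hz = 16.9 kHz.

16.9 kHz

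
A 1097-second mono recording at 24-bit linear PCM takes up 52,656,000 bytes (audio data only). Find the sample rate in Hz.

16,000 Hz

Bytes = sample_rate × seconds × bytes_per_sample × channels.
sample_rate = 52,656,000 / (1,097 × 3 × 1) = 52,656,000 / 3,291 = 16,000 Hz.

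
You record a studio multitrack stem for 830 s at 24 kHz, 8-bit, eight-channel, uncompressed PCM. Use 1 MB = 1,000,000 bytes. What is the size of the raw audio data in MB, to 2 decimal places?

159.36 MB

Bytes = 24,000 samples/s × 830 s × 1 bytes/sample × 8 ch = 159,360,000 bytes.
159,360,000 / 1,000,000 = 159.36 MB.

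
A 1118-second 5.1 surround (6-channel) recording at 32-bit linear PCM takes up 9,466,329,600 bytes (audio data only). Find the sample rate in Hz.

352,800 Hz

Bytes = sample_rate × seconds × bytes_per_sample × channels.
sample_rate = 9,466,329,600 / (1,118 × 4 × 6) = 9,466,329,600 / 26,832 = 352,800 Hz.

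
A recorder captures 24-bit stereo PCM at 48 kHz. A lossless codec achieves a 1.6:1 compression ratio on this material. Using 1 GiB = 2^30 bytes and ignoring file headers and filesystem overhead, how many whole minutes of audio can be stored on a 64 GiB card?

6,362 minutes

Uncompressed byte rate = 48,000 × 3 × 2 = 288,000 bytes/s.
After 1.6:1 compression, effective rate ≈ 180000 bytes/s.
Capacity = 64 × 1,073,741,824 = 68,719,476,736 bytes.
68,719,476,736 / effective rate ≈ 381774.87 s → 6,362 minutes.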